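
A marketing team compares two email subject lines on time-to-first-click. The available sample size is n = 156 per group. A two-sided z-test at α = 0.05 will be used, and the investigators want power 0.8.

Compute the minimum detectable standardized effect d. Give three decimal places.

d ≈ 0.317

Required noncentrality: δ = z_{0.025} + z_{0.20} = 1.960 + 0.842 = 2.802.
(The second rejection-region term Φ(−δ − z_{α/2}) is negligible and dropped.)
δ = d·√(n/2) ⇒ d = δ/√(n/2) = 2.802/√(156/2) = 0.3172.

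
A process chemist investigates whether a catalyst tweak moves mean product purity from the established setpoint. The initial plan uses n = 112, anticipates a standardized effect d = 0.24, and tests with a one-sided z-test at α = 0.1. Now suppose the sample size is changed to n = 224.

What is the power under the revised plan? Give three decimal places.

Power ≈ 0.990

With n = 224: δ = d·√n = 0.24 × √224 = 3.5920. Critical value z_{0.1} = 1.282.
Revised power = P(Z > 1.282 − δ) = Φ(2.310) = 0.9896.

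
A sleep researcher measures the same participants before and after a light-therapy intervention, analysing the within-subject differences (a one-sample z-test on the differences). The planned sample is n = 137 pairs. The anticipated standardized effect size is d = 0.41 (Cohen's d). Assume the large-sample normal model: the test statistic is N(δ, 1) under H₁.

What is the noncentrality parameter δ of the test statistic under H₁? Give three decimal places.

δ ≈ 4.799

δ = d·√n = 0.41 × √137 = 4.7989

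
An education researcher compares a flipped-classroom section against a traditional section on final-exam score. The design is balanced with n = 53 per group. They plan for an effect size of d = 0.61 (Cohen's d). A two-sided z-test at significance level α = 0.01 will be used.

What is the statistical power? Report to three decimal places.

Power ≈ 0.714

Noncentrality parameter: λ = d·√(n/2) = 0.61 × √(53/2) = 3.1402
Two-sided α = 0.01 → critical value z_{0.005} = 2.576.
Power = Φ(λ − 2.576) + Φ(−λ − 2.576) = Φ(0.564) + Φ(-5.716) = 0.7137 + 0.0000 = 0.7137.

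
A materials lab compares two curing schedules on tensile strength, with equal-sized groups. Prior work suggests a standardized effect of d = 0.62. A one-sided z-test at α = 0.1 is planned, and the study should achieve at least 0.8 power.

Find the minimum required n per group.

For power 0.8 need Φ(δ − z_{0.1}) = 0.8, so δ = z_{0.1} + z_{0.20} = 1.282 + 0.842 = 2.123.
δ = d·√(n/2) ⇒ n = 2(δ/d)² = 2 × (2.123 / 0.62)² = 23.45.
Rounding up, n = 24 per group.

n = 24 per group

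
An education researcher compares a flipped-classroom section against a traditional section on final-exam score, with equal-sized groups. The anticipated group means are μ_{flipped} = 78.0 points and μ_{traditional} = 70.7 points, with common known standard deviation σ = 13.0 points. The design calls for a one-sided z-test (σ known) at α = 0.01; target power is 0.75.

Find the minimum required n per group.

n = 58 per group

Standardized effect: d = |μ_{flipped} − μ_{traditional}| / σ = |78.0 − 70.7| / 13.0 = 0.5615
Set Φ(δ − 2.326) = 0.75; then δ − 2.326 = Φ⁻¹(0.75) = 0.674, giving δ = 3.001.
δ = d·√(n/2) ⇒ n = 2(δ/d)² = 2 × (3.001 / 0.5615)² = 57.12.
Round up to the next whole unit.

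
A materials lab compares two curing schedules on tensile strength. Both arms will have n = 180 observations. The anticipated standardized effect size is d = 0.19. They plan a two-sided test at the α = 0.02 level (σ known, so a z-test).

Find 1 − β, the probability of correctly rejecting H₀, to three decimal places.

Noncentrality parameter: δ = d·√(n/2) = 0.19 × √(180/2) = 1.8025
Two-sided α = 0.02 → critical value z_{0.01} = 2.326.
Power = Φ(δ − 2.326) + Φ(−δ − 2.326) = Φ(-0.524) + Φ(-4.129) = 0.3002 + 0.0000 = 0.3002.

Power ≈ 0.300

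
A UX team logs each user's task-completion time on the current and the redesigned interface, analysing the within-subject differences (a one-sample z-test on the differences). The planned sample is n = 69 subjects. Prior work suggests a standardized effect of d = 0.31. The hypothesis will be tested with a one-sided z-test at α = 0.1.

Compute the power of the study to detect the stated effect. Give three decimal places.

Noncentrality parameter: δ = d·√n = 0.31 × √69 = 2.5751
Critical value for a one-sided test at α = 0.1: z_α = 1.282.
Power = P(Z > 1.282 − δ) = Φ(1.294) = 0.9021.

Power ≈ 0.902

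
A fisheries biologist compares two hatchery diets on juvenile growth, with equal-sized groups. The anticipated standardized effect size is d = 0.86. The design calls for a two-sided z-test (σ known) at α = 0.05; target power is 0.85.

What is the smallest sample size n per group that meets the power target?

n = 25 per group

Set Φ(δ − 1.960) = 0.85; then δ − 1.960 = Φ⁻¹(0.85) = 1.036, giving δ = 2.996.
(For δ > 0 the lower-tail rejection region contributes negligibly to power, so the one-term inversion is standard.)
δ = d·√(n/2) ⇒ n = 2(δ/d)² = 2 × (2.996 / 0.86)² = 24.28.
Round up to the next whole unit.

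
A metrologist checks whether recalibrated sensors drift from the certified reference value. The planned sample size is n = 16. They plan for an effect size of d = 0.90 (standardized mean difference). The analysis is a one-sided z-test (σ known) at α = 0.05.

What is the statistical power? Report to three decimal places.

Noncentrality parameter: δ = d·√n = 0.90 × √16 = 3.6000
One-sided α = 0.05 → critical value z_{0.05} = 1.645.
Power = P(Z > 1.645 − δ) = Φ(1.955) = 0.9747.

Power ≈ 0.975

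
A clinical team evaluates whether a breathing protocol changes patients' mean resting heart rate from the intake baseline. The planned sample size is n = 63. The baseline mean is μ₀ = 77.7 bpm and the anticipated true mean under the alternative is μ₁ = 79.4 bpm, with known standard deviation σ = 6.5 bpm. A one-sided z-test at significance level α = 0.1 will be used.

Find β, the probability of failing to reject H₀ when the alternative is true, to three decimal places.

β ≈ 0.213

Standardized effect: d = |μ₁ − μ₀| / σ = |79.4 − 77.7| / 6.5 = 0.2615
Noncentrality parameter: δ = d·√n = 0.2615 × √63 = 2.0759
Critical value for a one-sided test at α = 0.1: z_α = 1.282.
Power = Φ(δ − 1.282) = Φ(0.794) = 0.7865.
Type II error: β = 1 − power = 1 − 0.7865 = 0.2135.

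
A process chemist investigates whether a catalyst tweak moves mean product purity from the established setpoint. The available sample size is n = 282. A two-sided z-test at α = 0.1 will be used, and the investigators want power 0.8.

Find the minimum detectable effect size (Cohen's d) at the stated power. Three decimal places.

Required noncentrality: δ = z_{0.05} + z_{0.20} = 1.645 + 0.842 = 2.486.
(Lower-tail contribution to power is negligible for δ > 0.)
δ = d·√n ⇒ d = δ/√n = 2.486/√282 = 0.1481.

d ≈ 0.148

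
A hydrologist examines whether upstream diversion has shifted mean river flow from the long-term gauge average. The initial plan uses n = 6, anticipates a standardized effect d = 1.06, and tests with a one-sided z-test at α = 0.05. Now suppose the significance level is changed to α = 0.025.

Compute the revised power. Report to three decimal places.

Power ≈ 0.738

δ = d·√n = 1.06 × √6 = 2.5965 (unchanged). New critical value: z_{0.025} = 1.960.
Revised power = P(Z > 1.960 − δ) = Φ(0.636) = 0.7378.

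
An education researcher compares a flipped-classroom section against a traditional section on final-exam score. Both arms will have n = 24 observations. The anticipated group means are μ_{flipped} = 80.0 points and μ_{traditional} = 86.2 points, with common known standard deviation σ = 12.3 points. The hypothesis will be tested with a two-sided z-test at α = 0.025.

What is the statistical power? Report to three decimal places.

Standardized effect: d = |μ_{flipped} − μ_{traditional}| / σ = |80.0 − 86.2| / 12.3 = 0.5041
Noncentrality parameter: δ = d·√(n/2) = 0.5041 × √(24/2) = 1.7461
Critical value for a two-sided test at α = 0.025: z_{α/2} = 2.241.
Power = Φ(δ − 2.241) + Φ(−δ − 2.241) = Φ(-0.495) + Φ(-3.988) = 0.3102 + 0.0000 = 0.3102.

Power ≈ 0.310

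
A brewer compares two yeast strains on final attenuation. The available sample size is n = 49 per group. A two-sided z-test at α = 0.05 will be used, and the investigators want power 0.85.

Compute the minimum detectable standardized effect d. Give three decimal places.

d ≈ 0.605

Required noncentrality: δ = z_{0.025} + z_{0.15} = 1.960 + 1.036 = 2.996.
(Lower-tail contribution to power is negligible for δ > 0.)
δ = d·√(n/2) ⇒ d = δ/√(n/2) = 2.996/√(49/2) = 0.6054.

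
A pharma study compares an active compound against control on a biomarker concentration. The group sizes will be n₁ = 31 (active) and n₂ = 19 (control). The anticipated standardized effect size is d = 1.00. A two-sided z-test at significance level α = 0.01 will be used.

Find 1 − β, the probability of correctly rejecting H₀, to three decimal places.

Power ≈ 0.804

Noncentrality parameter: δ = d / √(1/n₁ + 1/n₂) = 1.00 / √(1/31 + 1/19) = 3.4322
Critical value for a two-sided test at α = 0.01: z_{α/2} = 2.576.
Power = Φ(δ − 2.576) + Φ(−δ − 2.576) = Φ(0.856) + Φ(-6.008) = 0.8041 + 0.0000 = 0.8041.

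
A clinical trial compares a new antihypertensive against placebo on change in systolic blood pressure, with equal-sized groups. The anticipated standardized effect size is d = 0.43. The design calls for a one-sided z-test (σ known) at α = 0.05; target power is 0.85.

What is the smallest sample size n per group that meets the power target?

n = 78 per group

For power 0.85 need Φ(δ − z_{0.05}) = 0.85, so δ = z_{0.05} + z_{0.15} = 1.645 + 1.036 = 2.681.
δ = d·√(n/2) ⇒ n = 2(δ/d)² = 2 × (2.681 / 0.43)² = 77.76.
Rounding up, n = 78 per group.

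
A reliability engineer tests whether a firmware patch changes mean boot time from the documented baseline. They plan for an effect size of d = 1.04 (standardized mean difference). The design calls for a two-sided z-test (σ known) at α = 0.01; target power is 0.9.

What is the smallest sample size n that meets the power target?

n = 14

Set Φ(δ − 2.576) = 0.9; then δ − 2.576 = Φ⁻¹(0.9) = 1.282, giving δ = 3.857.
(The Φ(−δ − z_{α/2}) term is vanishingly small for δ > 0 and is dropped in the standard sample-size formula.)
δ = d·√n ⇒ n = (δ/d)² = (3.857 / 1.04)² = 13.76.
Rounding up, n = 14.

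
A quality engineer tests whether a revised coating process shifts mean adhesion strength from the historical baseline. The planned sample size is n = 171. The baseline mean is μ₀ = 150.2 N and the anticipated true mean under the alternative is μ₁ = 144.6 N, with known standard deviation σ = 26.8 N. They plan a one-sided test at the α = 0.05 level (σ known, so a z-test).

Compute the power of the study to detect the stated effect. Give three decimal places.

Power ≈ 0.862

Standardized effect: d = |μ₁ − μ₀| / σ = |144.6 − 150.2| / 26.8 = 0.2090
Noncentrality parameter: δ = d·√n = 0.2090 × √171 = 2.7324
Critical value for a one-sided test at α = 0.05: z_α = 1.645.
Power = P(Z > 1.645 − δ) = Φ(1.088) = 0.8616.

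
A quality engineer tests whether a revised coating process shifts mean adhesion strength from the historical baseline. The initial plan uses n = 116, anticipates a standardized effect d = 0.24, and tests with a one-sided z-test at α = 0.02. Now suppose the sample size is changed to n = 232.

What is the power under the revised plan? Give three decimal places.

Power ≈ 0.945

With n = 232: δ = d·√n = 0.24 × √232 = 3.6556. Critical value z_{0.02} = 2.054.
Revised power = Φ(δ − 2.054) = Φ(1.602) = 0.9454.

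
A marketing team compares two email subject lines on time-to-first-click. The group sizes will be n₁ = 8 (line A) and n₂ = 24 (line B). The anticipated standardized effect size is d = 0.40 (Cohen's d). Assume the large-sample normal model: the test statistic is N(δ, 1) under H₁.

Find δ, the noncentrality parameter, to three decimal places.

The noncentrality parameter scales effect size by the design's sample-size factor: δ = d / √(1/n₁ + 1/n₂) = 0.40 / √(1/8 + 1/24) = 0.9798

δ ≈ 0.980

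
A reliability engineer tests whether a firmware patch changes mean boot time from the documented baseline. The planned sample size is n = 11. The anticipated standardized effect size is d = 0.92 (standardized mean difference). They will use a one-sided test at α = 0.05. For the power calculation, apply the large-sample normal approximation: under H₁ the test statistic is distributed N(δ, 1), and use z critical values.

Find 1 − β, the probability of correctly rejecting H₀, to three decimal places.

Power ≈ 0.920

Noncentrality parameter: δ = d·√n = 0.92 × √11 = 3.0513
One-sided α = 0.05 → critical value z_{0.05} = 1.645.
Power = Φ(δ − 1.645) = Φ(1.406) = 0.9202.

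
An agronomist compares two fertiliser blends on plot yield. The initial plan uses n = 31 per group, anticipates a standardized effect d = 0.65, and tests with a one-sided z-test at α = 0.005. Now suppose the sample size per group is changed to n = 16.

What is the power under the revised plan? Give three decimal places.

Power ≈ 0.230

With n = 16 per group: δ = d·√(n/2) = 0.65 × √(16/2) = 1.8385. Critical value z_{0.005} = 2.576.
Revised power = Φ(δ − 2.576) = Φ(-0.737) = 0.2305.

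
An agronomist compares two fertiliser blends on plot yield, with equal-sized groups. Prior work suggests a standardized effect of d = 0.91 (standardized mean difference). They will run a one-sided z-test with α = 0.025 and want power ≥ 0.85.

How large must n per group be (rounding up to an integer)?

n = 22 per group

Set Φ(δ − 1.960) = 0.85; then δ − 1.960 = Φ⁻¹(0.85) = 1.036, giving δ = 2.996.
δ = d·√(n/2) ⇒ n = 2(δ/d)² = 2 × (2.996 / 0.91)² = 21.68.
Rounding up, n = 22 per group.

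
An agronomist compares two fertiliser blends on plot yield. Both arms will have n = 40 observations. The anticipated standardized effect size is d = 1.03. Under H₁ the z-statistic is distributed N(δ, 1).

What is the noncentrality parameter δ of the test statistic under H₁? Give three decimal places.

The noncentrality parameter scales effect size by the design's sample-size factor: δ = d·√(n/2) = 1.03 × √(40/2) = 4.6063

δ ≈ 4.606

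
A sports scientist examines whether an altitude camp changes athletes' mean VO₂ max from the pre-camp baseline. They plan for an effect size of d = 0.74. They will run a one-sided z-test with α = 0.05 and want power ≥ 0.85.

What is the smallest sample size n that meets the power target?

n = 14

Set Φ(δ − 1.645) = 0.85; then δ − 1.645 = Φ⁻¹(0.85) = 1.036, giving δ = 2.681.
δ = d·√n ⇒ n = (δ/d)² = (2.681 / 0.74)² = 13.13.
Rounding up, n = 14.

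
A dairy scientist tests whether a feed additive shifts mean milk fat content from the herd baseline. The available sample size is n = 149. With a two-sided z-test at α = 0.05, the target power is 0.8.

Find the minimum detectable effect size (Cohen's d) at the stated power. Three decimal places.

d ≈ 0.230

Required noncentrality: δ = z_{0.025} + z_{0.20} = 1.960 + 0.842 = 2.802.
(The second rejection-region term Φ(−δ − z_{α/2}) is negligible and dropped.)
δ = d·√n ⇒ d = δ/√n = 2.802/√149 = 0.2295.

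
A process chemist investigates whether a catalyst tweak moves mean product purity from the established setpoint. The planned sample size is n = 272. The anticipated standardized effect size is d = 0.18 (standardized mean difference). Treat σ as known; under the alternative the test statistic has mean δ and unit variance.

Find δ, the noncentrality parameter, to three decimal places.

δ ≈ 2.969

δ = d·√n = 0.18 × √272 = 2.9686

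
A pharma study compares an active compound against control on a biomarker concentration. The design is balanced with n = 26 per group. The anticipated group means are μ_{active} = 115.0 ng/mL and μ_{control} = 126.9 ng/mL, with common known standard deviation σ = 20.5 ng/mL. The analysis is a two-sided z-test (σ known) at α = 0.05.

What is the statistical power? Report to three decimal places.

Standardized effect: d = |μ_{active} − μ_{control}| / σ = |115.0 − 126.9| / 20.5 = 0.5805
Noncentrality parameter: δ = d·√(n/2) = 0.5805 × √(26/2) = 2.0930
Two-sided α = 0.05 → critical value z_{0.025} = 1.960.
Power = Φ(δ − 1.960) + Φ(−δ − 1.960) = Φ(0.133) + Φ(-4.053) = 0.5529 + 0.0000 = 0.5529.

Power ≈ 0.553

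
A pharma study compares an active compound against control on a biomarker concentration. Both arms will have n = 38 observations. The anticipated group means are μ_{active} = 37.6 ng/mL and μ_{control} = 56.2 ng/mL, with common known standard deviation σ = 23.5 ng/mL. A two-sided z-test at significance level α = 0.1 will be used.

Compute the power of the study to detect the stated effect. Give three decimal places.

Power ≈ 0.964

Standardized effect: d = |μ_{active} − μ_{control}| / σ = |37.6 − 56.2| / 23.5 = 0.7915
Noncentrality parameter: λ = d·√(n/2) = 0.7915 × √(38/2) = 3.4500
Two-sided α = 0.1 → critical value z_{0.05} = 1.645.
Power = Φ(λ − 1.645) + Φ(−λ − 1.645) = Φ(1.805) + Φ(-5.095) = 0.9645 + 0.0000 = 0.9645.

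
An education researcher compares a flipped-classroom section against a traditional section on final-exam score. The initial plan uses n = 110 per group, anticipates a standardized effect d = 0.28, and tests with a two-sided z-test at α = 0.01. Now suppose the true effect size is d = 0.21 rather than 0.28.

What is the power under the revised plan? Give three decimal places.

Power ≈ 0.154

With d = 0.21: δ = d·√(n/2) = 0.21 × √(110/2) = 1.5574. Critical value z_{0.005} = 2.576.
Revised power = Φ(δ − 2.576) + Φ(−δ − 2.576) = Φ(-1.018) + Φ(-4.133) = 0.1542 + 0.0000 = 0.1543.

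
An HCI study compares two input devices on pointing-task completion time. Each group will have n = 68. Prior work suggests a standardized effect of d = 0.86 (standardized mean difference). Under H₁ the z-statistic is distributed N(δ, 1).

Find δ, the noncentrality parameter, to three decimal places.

δ ≈ 5.015

δ = d·√(n/2) = 0.86 × √(68/2) = 5.0146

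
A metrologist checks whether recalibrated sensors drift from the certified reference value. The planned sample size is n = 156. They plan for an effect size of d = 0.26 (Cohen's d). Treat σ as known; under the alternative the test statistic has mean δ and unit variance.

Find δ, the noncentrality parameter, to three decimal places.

δ ≈ 3.247

The noncentrality parameter scales effect size by the design's sample-size factor: δ = d·√n = 0.26 × √156 = 3.2474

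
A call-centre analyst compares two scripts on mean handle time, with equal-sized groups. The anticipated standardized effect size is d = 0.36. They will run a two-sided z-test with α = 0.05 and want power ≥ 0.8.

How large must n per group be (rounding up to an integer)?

n = 122 per group

Set Φ(δ − 1.960) = 0.8; then δ − 1.960 = Φ⁻¹(0.8) = 0.842, giving δ = 2.802.
(For δ > 0 the lower-tail rejection region contributes negligibly to power, so the one-term inversion is standard.)
δ = d·√(n/2) ⇒ n = 2(δ/d)² = 2 × (2.802 / 0.36)² = 121.12.
Rounding up, n = 122 per group.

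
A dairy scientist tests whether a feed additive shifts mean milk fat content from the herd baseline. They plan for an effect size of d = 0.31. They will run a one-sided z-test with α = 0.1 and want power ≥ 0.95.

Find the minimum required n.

For power 0.95 need Φ(δ − z_{0.1}) = 0.95, so δ = z_{0.1} + z_{0.05} = 1.282 + 1.645 = 2.926.
δ = d·√n ⇒ n = (δ/d)² = (2.926 / 0.31)² = 89.11.
Rounding up, n = 90.

n = 90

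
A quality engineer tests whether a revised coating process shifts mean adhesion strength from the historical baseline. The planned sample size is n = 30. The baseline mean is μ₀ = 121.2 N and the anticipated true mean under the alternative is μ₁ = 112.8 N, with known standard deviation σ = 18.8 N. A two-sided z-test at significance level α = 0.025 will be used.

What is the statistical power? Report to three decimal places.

Power ≈ 0.582

Standardized effect: d = |μ₁ − μ₀| / σ = |112.8 − 121.2| / 18.8 = 0.4468
Noncentrality parameter: δ = d·√n = 0.4468 × √30 = 2.4473
Critical value for a two-sided test at α = 0.025: z_{α/2} = 2.241.
Power = Φ(δ − 2.241) + Φ(−δ − 2.241) = Φ(0.206) + Φ(-4.689) = 0.5816 + 0.0000 = 0.5816.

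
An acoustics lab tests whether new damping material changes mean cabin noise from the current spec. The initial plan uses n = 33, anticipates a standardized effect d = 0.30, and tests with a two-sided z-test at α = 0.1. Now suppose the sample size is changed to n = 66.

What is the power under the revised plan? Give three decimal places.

Power ≈ 0.786

With n = 66: δ = d·√n = 0.30 × √66 = 2.4372. Critical value z_{0.05} = 1.645.
Revised power = Φ(δ − 1.645) + Φ(−δ − 1.645) = Φ(0.792) + Φ(-4.082) = 0.7859 + 0.0000 = 0.7859.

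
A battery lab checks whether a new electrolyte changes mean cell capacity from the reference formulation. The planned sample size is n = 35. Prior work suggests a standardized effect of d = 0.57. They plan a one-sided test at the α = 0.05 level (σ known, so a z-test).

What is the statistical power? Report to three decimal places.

Noncentrality parameter: δ = d·√n = 0.57 × √35 = 3.3722
One-sided α = 0.05 → critical value z_{0.05} = 1.645.
Power = P(Z > 1.645 − δ) = Φ(1.727) = 0.9579.

Power ≈ 0.958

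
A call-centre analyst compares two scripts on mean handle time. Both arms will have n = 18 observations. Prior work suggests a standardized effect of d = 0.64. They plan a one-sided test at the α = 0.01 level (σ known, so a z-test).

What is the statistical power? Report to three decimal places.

Noncentrality parameter: δ = d·√(n/2) = 0.64 × √(18/2) = 1.9200
Critical value for a one-sided test at α = 0.01: z_α = 2.326.
Power = Φ(δ − 2.326) = Φ(-0.406) = 0.3422.

Power ≈ 0.342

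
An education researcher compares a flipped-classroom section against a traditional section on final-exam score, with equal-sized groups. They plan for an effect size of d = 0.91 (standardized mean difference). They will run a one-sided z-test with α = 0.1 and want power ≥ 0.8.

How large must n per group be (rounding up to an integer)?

n = 11 per group

For power 0.8 need Φ(δ − z_{0.1}) = 0.8, so δ = z_{0.1} + z_{0.20} = 1.282 + 0.842 = 2.123.
δ = d·√(n/2) ⇒ n = 2(δ/d)² = 2 × (2.123 / 0.91)² = 10.89.
Rounding up, n = 11 per group.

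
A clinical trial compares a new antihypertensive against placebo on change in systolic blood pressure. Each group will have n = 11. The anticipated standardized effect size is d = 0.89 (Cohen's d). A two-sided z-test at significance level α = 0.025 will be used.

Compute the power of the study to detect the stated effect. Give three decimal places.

Power ≈ 0.439

Noncentrality parameter: δ = d·√(n/2) = 0.89 × √(11/2) = 2.0872
Two-sided α = 0.025 → critical value z_{0.0125} = 2.241.
Power = Φ(δ − 2.241) + Φ(−δ − 2.241) = Φ(-0.154) + Φ(-4.329) = 0.4387 + 0.0000 = 0.4387.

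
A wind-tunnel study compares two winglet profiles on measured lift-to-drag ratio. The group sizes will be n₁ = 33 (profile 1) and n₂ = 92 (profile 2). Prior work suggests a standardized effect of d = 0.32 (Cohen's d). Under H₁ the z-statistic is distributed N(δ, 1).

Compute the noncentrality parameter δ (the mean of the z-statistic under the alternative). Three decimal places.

The noncentrality parameter scales effect size by the design's sample-size factor: δ = d / √(1/n₁ + 1/n₂) = 0.32 / √(1/33 + 1/92) = 1.5771

δ ≈ 1.577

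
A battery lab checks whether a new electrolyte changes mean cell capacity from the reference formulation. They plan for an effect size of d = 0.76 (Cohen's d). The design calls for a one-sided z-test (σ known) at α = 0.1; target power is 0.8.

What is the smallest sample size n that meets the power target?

n = 8

For power 0.8 need Φ(δ − z_{0.1}) = 0.8, so δ = z_{0.1} + z_{0.20} = 1.282 + 0.842 = 2.123.
δ = d·√n ⇒ n = (δ/d)² = (2.123 / 0.76)² = 7.80.
Round up to the next whole unit.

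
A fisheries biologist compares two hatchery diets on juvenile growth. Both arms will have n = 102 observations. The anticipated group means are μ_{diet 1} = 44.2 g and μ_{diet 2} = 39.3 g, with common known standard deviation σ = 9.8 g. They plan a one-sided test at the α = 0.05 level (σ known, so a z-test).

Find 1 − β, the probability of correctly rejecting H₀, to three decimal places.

Power ≈ 0.973

Standardized effect: d = |μ_{diet 1} − μ_{diet 2}| / σ = |44.2 − 39.3| / 9.8 = 0.5000
Noncentrality parameter: δ = d·√(n/2) = 0.5000 × √(102/2) = 3.5707
One-sided α = 0.05 → critical value z_{0.05} = 1.645.
Power = Φ(δ − 1.645) = Φ(1.926) = 0.9729.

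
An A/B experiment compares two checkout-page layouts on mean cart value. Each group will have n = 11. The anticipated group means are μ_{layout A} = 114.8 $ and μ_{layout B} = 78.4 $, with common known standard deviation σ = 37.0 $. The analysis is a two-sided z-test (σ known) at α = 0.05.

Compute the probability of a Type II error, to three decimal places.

β ≈ 0.364

Standardized effect: d = |μ_{layout A} − μ_{layout B}| / σ = |114.8 − 78.4| / 37.0 = 0.9838
Noncentrality parameter: δ = d·√(n/2) = 0.9838 × √(11/2) = 2.3072
Critical value for a two-sided test at α = 0.05: z_{α/2} = 1.960.
Power = Φ(δ − 1.960) + Φ(−δ − 1.960) = Φ(0.347) + Φ(-4.267) = 0.6358 + 0.0000 = 0.6358.
Type II error: β = 1 − power = 1 − 0.6358 = 0.3642.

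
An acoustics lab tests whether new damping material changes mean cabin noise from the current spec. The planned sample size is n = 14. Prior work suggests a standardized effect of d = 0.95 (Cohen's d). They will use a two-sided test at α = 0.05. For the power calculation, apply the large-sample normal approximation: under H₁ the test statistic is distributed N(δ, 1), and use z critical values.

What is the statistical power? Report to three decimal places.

Noncentrality parameter: δ = d·√n = 0.95 × √14 = 3.5546
Two-sided α = 0.05 → critical value z_{0.025} = 1.960.
Power = Φ(δ − 1.960) + Φ(−δ − 1.960) = Φ(1.595) + Φ(-5.515) = 0.9446 + 0.0000 = 0.9446.

Power ≈ 0.945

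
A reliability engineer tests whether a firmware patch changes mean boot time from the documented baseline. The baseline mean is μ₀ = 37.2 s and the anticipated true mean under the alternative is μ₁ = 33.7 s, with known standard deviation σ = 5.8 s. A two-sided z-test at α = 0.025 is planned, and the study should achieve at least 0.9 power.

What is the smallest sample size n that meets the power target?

n = 35

Standardized effect: d = |μ₁ − μ₀| / σ = |33.7 − 37.2| / 5.8 = 0.6034
Set Φ(δ − 2.241) = 0.9; then δ − 2.241 = Φ⁻¹(0.9) = 1.282, giving δ = 3.523.
(Ignoring the negligible lower-tail rejection probability gives the usual closed-form inversion.)
δ = d·√n ⇒ n = (δ/d)² = (3.523 / 0.6034)² = 34.08.
Round up to the next whole unit.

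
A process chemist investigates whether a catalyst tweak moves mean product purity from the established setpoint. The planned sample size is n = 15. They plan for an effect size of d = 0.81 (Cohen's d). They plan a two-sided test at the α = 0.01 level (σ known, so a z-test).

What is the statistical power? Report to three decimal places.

Noncentrality parameter: δ = d·√n = 0.81 × √15 = 3.1371
Two-sided α = 0.01 → critical value z_{0.005} = 2.576.
Power = Φ(δ − 2.576) + Φ(−δ − 2.576) = Φ(0.561) + Φ(-5.713) = 0.7127 + 0.0000 = 0.7127.

Power ≈ 0.713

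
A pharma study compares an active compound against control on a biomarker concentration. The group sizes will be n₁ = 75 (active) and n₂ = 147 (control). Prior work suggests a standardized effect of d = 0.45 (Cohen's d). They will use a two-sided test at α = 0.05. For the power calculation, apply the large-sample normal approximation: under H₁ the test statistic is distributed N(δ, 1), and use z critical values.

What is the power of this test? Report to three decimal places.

Noncentrality parameter: δ = d / √(1/n₁ + 1/n₂) = 0.45 / √(1/75 + 1/147) = 3.1712
Critical value for a two-sided test at α = 0.05: z_{α/2} = 1.960.
Power = Φ(δ − 1.960) + Φ(−δ − 1.960) = Φ(1.211) + Φ(-5.131) = 0.8871 + 0.0000 = 0.8871.

Power ≈ 0.887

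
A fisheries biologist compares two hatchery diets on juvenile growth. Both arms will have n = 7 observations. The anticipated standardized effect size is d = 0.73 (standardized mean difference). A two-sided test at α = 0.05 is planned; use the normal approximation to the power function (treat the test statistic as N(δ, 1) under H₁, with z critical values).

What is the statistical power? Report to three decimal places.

Power ≈ 0.277

Noncentrality parameter: δ = d·√(n/2) = 0.73 × √(7/2) = 1.3657
Critical value for a two-sided test at α = 0.05: z_{α/2} = 1.960.
Power = Φ(δ − 1.960) + Φ(−δ − 1.960) = Φ(-0.594) + Φ(-3.326) = 0.2762 + 0.0004 = 0.2766.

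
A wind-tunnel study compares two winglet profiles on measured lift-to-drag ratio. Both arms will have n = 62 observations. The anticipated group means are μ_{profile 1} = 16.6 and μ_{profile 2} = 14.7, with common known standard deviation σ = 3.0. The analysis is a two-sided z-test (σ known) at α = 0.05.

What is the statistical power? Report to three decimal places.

Standardized effect: d = |μ_{profile 1} − μ_{profile 2}| / σ = |16.6 − 14.7| / 3.0 = 0.6333
Noncentrality parameter: δ = d·√(n/2) = 0.6333 × √(62/2) = 3.5263
Critical value for a two-sided test at α = 0.05: z_{α/2} = 1.960.
Power = Φ(δ − 1.960) + Φ(−δ − 1.960) = Φ(1.566) + Φ(-5.486) = 0.9414 + 0.0000 = 0.9414.

Power ≈ 0.941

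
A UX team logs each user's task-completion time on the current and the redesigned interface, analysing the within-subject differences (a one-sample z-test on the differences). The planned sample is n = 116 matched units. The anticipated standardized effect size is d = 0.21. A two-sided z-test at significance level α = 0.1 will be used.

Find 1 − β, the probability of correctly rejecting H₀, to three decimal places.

Noncentrality parameter: δ = d·√n = 0.21 × √116 = 2.2618
Two-sided α = 0.1 → critical value z_{0.05} = 1.645.
Power = Φ(δ − 1.645) + Φ(−δ − 1.645) = Φ(0.617) + Φ(-3.907) = 0.7314 + 0.0000 = 0.7314.

Power ≈ 0.731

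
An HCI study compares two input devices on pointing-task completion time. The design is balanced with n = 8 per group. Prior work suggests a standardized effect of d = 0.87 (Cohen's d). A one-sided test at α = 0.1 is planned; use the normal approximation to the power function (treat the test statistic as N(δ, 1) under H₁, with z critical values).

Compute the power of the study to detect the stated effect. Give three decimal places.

Noncentrality parameter: δ = d·√(n/2) = 0.87 × √(8/2) = 1.7400
Critical value for a one-sided test at α = 0.1: z_α = 1.282.
Power = P(Z > 1.282 − δ) = Φ(0.458) = 0.6767.

Power ≈ 0.677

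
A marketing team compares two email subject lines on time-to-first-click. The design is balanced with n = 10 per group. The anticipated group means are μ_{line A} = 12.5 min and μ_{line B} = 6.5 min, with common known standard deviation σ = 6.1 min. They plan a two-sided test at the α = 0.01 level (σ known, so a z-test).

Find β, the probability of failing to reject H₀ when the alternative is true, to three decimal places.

Standardized effect: d = |μ_{line A} − μ_{line B}| / σ = |12.5 − 6.5| / 6.1 = 0.9836
Noncentrality parameter: δ = d·√(n/2) = 0.9836 × √(10/2) = 2.1994
Two-sided α = 0.01 → critical value z_{0.005} = 2.576.
Power = Φ(δ − 2.576) + Φ(−δ − 2.576) = Φ(-0.376) + Φ(-4.775) = 0.3533 + 0.0000 = 0.3533.
Type II error: β = 1 − power = 1 − 0.3533 = 0.6467.

β ≈ 0.647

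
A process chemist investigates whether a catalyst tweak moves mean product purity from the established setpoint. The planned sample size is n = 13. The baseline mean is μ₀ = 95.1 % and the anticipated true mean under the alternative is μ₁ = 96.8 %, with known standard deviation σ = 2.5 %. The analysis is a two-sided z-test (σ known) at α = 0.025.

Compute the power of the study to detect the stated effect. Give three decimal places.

Power ≈ 0.583

Standardized effect: d = |μ₁ − μ₀| / σ = |96.8 − 95.1| / 2.5 = 0.6800
Noncentrality parameter: δ = d·√n = 0.6800 × √13 = 2.4518
Critical value for a two-sided test at α = 0.025: z_{α/2} = 2.241.
Power = Φ(δ − 2.241) + Φ(−δ − 2.241) = Φ(0.210) + Φ(-4.693) = 0.5833 + 0.0000 = 0.5833.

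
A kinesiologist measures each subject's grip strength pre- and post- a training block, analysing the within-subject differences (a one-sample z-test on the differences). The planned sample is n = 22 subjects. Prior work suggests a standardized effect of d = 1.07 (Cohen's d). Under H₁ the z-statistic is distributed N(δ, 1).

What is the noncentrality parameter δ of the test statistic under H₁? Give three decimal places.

δ ≈ 5.019

δ = d·√n = 1.07 × √22 = 5.0187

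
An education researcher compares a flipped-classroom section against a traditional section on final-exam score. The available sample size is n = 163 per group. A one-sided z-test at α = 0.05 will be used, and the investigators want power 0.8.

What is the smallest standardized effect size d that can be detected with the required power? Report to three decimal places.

d ≈ 0.275

Required noncentrality: δ = z_{0.05} + z_{0.20} = 1.645 + 0.842 = 2.486.
δ = d·√(n/2) ⇒ d = δ/√(n/2) = 2.486/√(163/2) = 0.2754.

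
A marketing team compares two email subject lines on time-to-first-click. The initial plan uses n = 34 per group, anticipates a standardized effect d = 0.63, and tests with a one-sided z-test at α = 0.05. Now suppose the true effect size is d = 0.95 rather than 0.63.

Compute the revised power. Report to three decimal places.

Power ≈ 0.988

With d = 0.95: δ = d·√(n/2) = 0.95 × √(34/2) = 3.9170. Critical value z_{0.05} = 1.645.
Revised power = P(Z > 1.645 − δ) = Φ(2.272) = 0.9885.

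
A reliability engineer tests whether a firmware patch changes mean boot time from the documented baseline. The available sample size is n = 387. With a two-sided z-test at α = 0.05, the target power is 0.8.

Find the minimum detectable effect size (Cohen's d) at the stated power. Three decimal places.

Required noncentrality: δ = z_{0.025} + z_{0.20} = 1.960 + 0.842 = 2.802.
(The second rejection-region term Φ(−δ − z_{α/2}) is negligible and dropped.)
δ = d·√n ⇒ d = δ/√n = 2.802/√387 = 0.1424.

d ≈ 0.142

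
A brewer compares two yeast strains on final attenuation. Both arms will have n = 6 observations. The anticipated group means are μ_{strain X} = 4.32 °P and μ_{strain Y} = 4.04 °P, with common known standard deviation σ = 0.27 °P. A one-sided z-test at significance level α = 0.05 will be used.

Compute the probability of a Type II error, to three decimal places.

Standardized effect: d = |μ_{strain X} − μ_{strain Y}| / σ = |4.32 − 4.04| / 0.27 = 1.0370
Noncentrality parameter: δ = d·√(n/2) = 1.0370 × √(6/2) = 1.7962
One-sided α = 0.05 → critical value z_{0.05} = 1.645.
Power = Φ(δ − 1.645) = Φ(0.151) = 0.5601.
Type II error: β = 1 − power = 1 − 0.5601 = 0.4399.

β ≈ 0.440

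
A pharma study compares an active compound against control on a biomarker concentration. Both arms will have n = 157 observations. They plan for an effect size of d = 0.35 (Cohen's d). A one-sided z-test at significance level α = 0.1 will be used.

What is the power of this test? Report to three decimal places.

Noncentrality parameter: δ = d·√(n/2) = 0.35 × √(157/2) = 3.1010
Critical value for a one-sided test at α = 0.1: z_α = 1.282.
Power = Φ(δ − 1.282) = Φ(1.819) = 0.9656.

Power ≈ 0.966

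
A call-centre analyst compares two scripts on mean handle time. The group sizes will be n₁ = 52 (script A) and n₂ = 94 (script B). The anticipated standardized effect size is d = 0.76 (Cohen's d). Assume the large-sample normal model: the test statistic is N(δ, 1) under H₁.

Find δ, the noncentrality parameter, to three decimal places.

The noncentrality parameter scales effect size by the design's sample-size factor: δ = d / √(1/n₁ + 1/n₂) = 0.76 / √(1/52 + 1/94) = 4.3975

δ ≈ 4.397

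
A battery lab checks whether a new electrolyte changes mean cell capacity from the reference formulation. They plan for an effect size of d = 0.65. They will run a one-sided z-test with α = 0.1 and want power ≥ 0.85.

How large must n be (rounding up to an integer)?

n = 13

Set Φ(δ − 1.282) = 0.85; then δ − 1.282 = Φ⁻¹(0.85) = 1.036, giving δ = 2.318.
δ = d·√n ⇒ n = (δ/d)² = (2.318 / 0.65)² = 12.72.
Rounding up, n = 13.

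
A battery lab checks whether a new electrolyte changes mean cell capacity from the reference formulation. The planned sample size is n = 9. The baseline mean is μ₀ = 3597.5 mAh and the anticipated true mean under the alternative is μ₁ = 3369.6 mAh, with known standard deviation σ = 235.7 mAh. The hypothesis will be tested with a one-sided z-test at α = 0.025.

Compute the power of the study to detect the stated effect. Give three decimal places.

Power ≈ 0.827

Standardized effect: d = |μ₁ − μ₀| / σ = |3369.6 − 3597.5| / 235.7 = 0.9669
Noncentrality parameter: δ = d·√n = 0.9669 × √9 = 2.9007
Critical value for a one-sided test at α = 0.025: z_α = 1.960.
Power = P(Z > 1.960 − δ) = Φ(0.941) = 0.8266.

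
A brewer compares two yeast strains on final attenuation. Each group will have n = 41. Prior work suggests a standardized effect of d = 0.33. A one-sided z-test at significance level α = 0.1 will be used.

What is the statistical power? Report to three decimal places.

Power ≈ 0.584

Noncentrality parameter: δ = d·√(n/2) = 0.33 × √(41/2) = 1.4941
One-sided α = 0.1 → critical value z_{0.1} = 1.282.
Power = P(Z > 1.282 − δ) = Φ(0.213) = 0.5842.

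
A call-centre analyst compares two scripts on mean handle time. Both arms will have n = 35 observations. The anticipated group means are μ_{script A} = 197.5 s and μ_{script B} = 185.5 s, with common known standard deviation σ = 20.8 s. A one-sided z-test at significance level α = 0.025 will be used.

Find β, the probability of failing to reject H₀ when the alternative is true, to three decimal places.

β ≈ 0.325

Standardized effect: d = |μ_{script A} − μ_{script B}| / σ = |197.5 − 185.5| / 20.8 = 0.5769
Noncentrality parameter: δ = d·√(n/2) = 0.5769 × √(35/2) = 2.4134
One-sided α = 0.025 → critical value z_{0.025} = 1.960.
Power = P(Z > 1.960 − δ) = Φ(0.453) = 0.6749.
Type II error: β = 1 − power = 1 − 0.6749 = 0.3251.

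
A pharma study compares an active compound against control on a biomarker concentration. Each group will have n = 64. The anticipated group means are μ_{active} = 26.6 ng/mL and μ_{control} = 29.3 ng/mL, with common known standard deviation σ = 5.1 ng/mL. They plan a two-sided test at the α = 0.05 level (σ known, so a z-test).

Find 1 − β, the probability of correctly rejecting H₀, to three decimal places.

Standardized effect: d = |μ_{active} − μ_{control}| / σ = |26.6 − 29.3| / 5.1 = 0.5294
Noncentrality parameter: δ = d·√(n/2) = 0.5294 × √(64/2) = 2.9948
Critical value for a two-sided test at α = 0.05: z_{α/2} = 1.960.
Power = Φ(δ − 1.960) + Φ(−δ − 1.960) = Φ(1.035) + Φ(-4.955) = 0.8496 + 0.0000 = 0.8496.

Power ≈ 0.850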